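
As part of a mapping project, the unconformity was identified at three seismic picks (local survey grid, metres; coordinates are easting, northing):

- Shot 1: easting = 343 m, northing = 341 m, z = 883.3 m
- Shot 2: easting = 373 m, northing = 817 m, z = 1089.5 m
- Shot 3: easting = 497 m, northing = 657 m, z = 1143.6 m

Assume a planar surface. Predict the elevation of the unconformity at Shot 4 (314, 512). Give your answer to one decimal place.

Let the plane be z = a·easting + b·northing + c.
Shot 2−Shot 1: 30a + 476b = 206.2;  Shot 3−Shot 1: 154a + 316b = 260.3.
Solving gives a = 0.92040, b = 0.37518.
Then c = 883.3 − a·343 − b·341 = 439.66.
At (314, 512): z = 289.0 + 192.1 + 439.66 = 920.8 m.

920.8 m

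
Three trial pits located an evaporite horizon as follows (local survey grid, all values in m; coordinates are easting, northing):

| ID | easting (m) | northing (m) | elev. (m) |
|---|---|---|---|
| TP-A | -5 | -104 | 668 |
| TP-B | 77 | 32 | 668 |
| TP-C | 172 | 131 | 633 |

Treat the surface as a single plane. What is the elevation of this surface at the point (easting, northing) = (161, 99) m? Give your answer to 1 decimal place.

624.8 m

Two edge vectors: TP-A→TP-B = (82, 136, 0), TP-A→TP-C = (177, 235, -35).
Normal n = (TP-A→TP-B) × (TP-A→TP-C) = (-4760, 2870, -4802).
So ∂z/∂easting = −n_x/n_z = −0.99125 and ∂z/∂northing = −n_y/n_z = 0.59767.
Intercept c from TP-A: 668 − 4.96 + 62.16 = 725.20.
At (161, 99): z = −159.6 + 59.2 + 725.20 = 624.8 m.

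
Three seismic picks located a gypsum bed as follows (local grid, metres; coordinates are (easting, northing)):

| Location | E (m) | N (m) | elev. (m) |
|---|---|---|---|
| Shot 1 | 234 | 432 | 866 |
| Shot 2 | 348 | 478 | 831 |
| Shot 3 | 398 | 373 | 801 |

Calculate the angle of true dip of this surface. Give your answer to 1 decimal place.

Two edge vectors: Shot 1→Shot 2 = (114, 46, -35), Shot 1→Shot 3 = (164, -59, -65).
Normal n = (Shot 1→Shot 2) × (Shot 1→Shot 3) = (-5055, 1670, -14270).
So ∂z/∂E = −n_x/n_z = −0.35424 and ∂z/∂N = −n_y/n_z = 0.11703.
Gradient magnitude |∇z| = √(a² + b²) = √(0.12549 + 0.01370) = 0.37307.
True dip = arctan(0.37307) = 20.5°, dipping toward ESE (azimuth ≈ 108°).

20.5°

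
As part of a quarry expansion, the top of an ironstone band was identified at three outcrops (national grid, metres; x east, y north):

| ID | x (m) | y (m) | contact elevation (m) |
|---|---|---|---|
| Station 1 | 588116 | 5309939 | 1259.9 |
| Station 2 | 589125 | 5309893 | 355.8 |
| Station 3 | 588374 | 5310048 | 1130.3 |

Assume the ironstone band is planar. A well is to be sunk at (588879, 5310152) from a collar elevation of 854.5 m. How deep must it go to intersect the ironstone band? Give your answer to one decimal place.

69.9 m

Two edge vectors: Station 1→Station 2 = (1009, -46, -904.1), Station 1→Station 3 = (258, 109, -129.6).
Normal n = (Station 1→Station 2) × (Station 1→Station 3) = (104508.5, -102491.4, 121849).
So ∂z/∂x = −n_x/n_z = −0.857688615 and ∂z/∂y = −n_y/n_z = 0.841134519.
Intercept c from Station 1: 1259.9 + 504420.40 − 4466372.99 = −3960692.69.
At (588879, 5310152): z_contact = −505074.81 + 4466552.15 − 3960692.69 = 784.65 m.
Depth below ground = 854.5 − 784.65 = 69.9 m.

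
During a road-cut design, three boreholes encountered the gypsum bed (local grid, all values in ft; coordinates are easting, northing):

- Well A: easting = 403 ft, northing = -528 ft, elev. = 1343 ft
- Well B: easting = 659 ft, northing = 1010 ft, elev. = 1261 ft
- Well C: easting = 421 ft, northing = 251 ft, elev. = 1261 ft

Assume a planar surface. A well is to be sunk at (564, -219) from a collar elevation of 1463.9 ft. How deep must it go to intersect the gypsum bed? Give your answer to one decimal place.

Let the plane be z = a·easting + b·northing + c.
Well B−Well A: 256a + 1538b = −82;  Well C−Well A: 18a + 779b = −82.
Solving gives a = 0.362397, b = −0.113637.
Then c = 1343 − a·403 − b·-528 = 1136.95.
At (564, -219): z_contact = 204.39 + 24.89 + 1136.95 = 1366.23 ft.
Depth below ground = 1463.9 − 1366.23 = 97.7 ft.

97.7 ft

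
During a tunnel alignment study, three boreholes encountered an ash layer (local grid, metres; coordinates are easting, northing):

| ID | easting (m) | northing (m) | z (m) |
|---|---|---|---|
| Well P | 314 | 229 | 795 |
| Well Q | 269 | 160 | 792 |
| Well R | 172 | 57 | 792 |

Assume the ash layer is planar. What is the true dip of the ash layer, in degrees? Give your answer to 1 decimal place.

Two edge vectors: Well P→Well Q = (-45, -69, -3), Well P→Well R = (-142, -172, -3).
Normal n = (Well P→Well Q) × (Well P→Well R) = (-309, 291, -2058).
So ∂z/∂easting = −n_x/n_z = −0.15015 and ∂z/∂northing = −n_y/n_z = 0.14140.
Gradient magnitude |∇z| = √(a² + b²) = √(0.02254 + 0.01999) = 0.20625.
True dip = arctan(0.20625) = 11.7°, dipping toward SE (azimuth ≈ 133°).

11.7°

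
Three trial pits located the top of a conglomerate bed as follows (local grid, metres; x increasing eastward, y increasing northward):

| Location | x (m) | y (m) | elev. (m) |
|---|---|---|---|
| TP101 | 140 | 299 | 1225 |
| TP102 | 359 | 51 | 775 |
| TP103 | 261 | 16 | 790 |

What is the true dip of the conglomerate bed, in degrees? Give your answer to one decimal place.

Let the plane be z = a·x + b·y + c.
TP102−TP101: 219a − 248b = −450;  TP103−TP101: 121a − 283b = −435.
Solving gives a = −0.60903, b = 1.27671.
Gradient magnitude |∇z| = √(a² + b²) = √(0.37091 + 1.62998) = 1.41453.
True dip = arctan(1.41453) = 54.7°, dipping toward SSE (azimuth ≈ 154°).

54.7°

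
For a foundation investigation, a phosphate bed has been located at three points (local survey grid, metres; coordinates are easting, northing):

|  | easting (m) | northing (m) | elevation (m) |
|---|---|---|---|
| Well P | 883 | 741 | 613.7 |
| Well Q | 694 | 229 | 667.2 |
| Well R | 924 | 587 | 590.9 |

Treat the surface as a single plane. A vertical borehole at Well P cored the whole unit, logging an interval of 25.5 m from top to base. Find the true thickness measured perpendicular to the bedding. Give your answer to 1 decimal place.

Let the plane be z = a·easting + b·northing + c.
Well Q−Well P: −189a − 512b = 53.5;  Well R−Well P: 41a − 154b = −22.8.
Solving gives a = −0.39747, b = 0.04223.
|∇z| = √(a²+b²) = 0.39971, so dip δ = arctan(0.39971) = 21.79°.
True thickness = vertical thickness × cos δ = 25.5 × cos 21.79° = 23.7 m.

23.7 m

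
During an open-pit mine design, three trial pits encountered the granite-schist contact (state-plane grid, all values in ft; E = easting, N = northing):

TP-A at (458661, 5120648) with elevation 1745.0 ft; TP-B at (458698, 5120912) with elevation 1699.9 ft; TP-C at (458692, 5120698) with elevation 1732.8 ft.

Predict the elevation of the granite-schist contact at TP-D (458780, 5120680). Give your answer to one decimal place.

1722.1 ft

Two edge vectors: TP-A→TP-B = (37, 264, -45.1), TP-A→TP-C = (31, 50, -12.2).
Normal n = (TP-A→TP-B) × (TP-A→TP-C) = (-965.8, -946.7, -6334).
So ∂z/∂E = −n_x/n_z = −0.152478686 and ∂z/∂N = −n_y/n_z = −0.149463214.
Intercept c from TP-A: 1745 + 69936.03 + 765348.51 = 837029.54.
At (458780, 5120680): z = −69954.2 − 765353.3 + 837029.54 = 1722.1 ft.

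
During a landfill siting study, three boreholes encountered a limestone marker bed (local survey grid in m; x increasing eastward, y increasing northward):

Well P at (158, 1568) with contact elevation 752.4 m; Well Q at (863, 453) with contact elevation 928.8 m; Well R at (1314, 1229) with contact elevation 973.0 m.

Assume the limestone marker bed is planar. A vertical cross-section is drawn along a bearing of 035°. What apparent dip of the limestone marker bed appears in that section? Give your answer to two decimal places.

3.66°

Let the plane be z = a·x + b·y + c.
Well Q−Well P: 705a − 1115b = 176.4;  Well R−Well P: 1156a − 339b = 220.6.
Solving gives a = 0.17731, b = −0.04609.
Unit vector along 035° is (sin 35°, cos 35°) = (0.5736, 0.8192).
Slope in that direction = a·(0.5736) + b·(0.8192) = 0.06395.
Apparent dip = arctan|0.06395| = 3.66° (true dip is 10.4°, so apparent ≤ true as expected).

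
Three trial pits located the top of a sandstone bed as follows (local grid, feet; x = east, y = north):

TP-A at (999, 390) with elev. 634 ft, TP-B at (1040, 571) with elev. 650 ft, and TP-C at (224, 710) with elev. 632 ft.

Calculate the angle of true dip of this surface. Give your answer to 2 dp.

Two edge vectors: TP-A→TP-B = (41, 181, 16), TP-A→TP-C = (-775, 320, -2).
Normal n = (TP-A→TP-B) × (TP-A→TP-C) = (-5482, -12318, 153395).
So ∂z/∂x = −n_x/n_z = 0.03574 and ∂z/∂y = −n_y/n_z = 0.08030.
Gradient magnitude |∇z| = √(a² + b²) = √(0.00128 + 0.00645) = 0.08790.
True dip = arctan(0.08790) = 5.02°, dipping toward SSW (azimuth ≈ 204°).

5.02°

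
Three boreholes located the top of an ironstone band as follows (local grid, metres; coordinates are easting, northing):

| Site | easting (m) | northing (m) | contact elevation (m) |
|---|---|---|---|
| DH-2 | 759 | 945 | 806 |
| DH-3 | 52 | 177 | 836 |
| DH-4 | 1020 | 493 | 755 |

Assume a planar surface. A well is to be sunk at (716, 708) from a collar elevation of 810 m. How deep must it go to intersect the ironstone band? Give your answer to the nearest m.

13 m

Two edge vectors: DH-2→DH-3 = (-707, -768, 30), DH-2→DH-4 = (261, -452, -51).
Normal n = (DH-2→DH-3) × (DH-2→DH-4) = (52728, -28227, 520012).
So ∂z/∂easting = −n_x/n_z = −0.10140 and ∂z/∂northing = −n_y/n_z = 0.05428.
Intercept c from DH-2: 806 + 76.96 − 51.30 = 831.66.
At (716, 708): z_contact = −72.6 + 38.4 + 831.66 = 797.5 m.
Depth below ground = 810 − 797.5 = 13 m.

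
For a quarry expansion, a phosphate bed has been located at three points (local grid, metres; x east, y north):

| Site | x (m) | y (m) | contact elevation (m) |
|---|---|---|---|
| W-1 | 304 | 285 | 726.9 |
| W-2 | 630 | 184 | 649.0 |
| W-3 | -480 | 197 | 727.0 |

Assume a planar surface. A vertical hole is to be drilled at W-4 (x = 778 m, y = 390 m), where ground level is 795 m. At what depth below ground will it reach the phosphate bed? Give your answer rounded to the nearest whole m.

Let the plane be z = a·x + b·y + c.
W-2−W-1: 326a − 101b = −77.9;  W-3−W-1: −784a − 88b = 0.1.
Solving gives a = −0.06364, b = 0.56587.
Then c = 726.9 − a·304 − b·285 = 584.98.
At (778, 390): z_contact = −49.5 + 220.7 + 584.98 = 756.1 m.
Depth below ground = 795 − 756.1 = 39 m.

39 m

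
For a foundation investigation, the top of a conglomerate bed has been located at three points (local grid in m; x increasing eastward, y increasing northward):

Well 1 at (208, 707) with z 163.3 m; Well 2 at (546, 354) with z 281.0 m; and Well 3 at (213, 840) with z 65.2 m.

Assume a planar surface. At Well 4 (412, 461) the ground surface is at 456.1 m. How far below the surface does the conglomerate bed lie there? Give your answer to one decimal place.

198.0 m

Let the plane be z = a·x + b·y + c.
Well 2−Well 1: 338a − 353b = 117.7;  Well 3−Well 1: 5a + 133b = −98.1.
Solving gives a = −0.40616, b = −0.72232.
Then c = 163.3 − a·208 − b·707 = 758.46.
At (412, 461): z_contact = −167.34 − 332.99 + 758.46 = 258.14 m.
Depth below ground = 456.1 − 258.14 = 198.0 m.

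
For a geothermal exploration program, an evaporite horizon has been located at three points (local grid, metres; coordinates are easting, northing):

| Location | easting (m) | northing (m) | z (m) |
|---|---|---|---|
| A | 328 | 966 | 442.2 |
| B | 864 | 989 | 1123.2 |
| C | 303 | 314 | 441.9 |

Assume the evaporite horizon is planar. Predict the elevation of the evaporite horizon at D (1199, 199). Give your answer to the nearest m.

Let the plane be z = a·easting + b·northing + c.
B−A: 536a + 23b = 681;  C−A: −25a − 652b = −0.3.
Solving gives a = 1.27260, b = −0.04834.
Then c = 442.2 − a·328 − b·966 = 71.48.
At (1199, 199): z = 1525.8 − 9.6 + 71.48 = 1587.7 m.

1588 m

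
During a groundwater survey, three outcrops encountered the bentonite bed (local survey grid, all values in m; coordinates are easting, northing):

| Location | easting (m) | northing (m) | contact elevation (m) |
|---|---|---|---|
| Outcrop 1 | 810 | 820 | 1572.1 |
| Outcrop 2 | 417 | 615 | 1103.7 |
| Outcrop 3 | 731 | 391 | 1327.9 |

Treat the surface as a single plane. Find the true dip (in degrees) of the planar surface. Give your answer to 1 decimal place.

Let the plane be z = a·easting + b·northing + c.
Outcrop 2−Outcrop 1: −393a − 205b = −468.4;  Outcrop 3−Outcrop 1: −79a − 429b = −244.2.
Solving gives a = 0.99003, b = 0.38692.
Gradient magnitude |∇z| = √(a² + b²) = √(0.98016 + 0.14971) = 1.06295.
True dip = arctan(1.06295) = 46.7°, dipping toward WSW (azimuth ≈ 249°).

46.7°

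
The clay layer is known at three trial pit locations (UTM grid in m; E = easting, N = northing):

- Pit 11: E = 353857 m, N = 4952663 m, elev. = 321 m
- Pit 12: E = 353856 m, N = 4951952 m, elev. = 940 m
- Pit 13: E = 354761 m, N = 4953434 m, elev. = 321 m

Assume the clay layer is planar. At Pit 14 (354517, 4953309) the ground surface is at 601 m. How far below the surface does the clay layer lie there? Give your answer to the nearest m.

352 m

Two edge vectors: Pit 11→Pit 12 = (-1, -711, 619), Pit 11→Pit 13 = (904, 771, 0).
Normal n = (Pit 11→Pit 12) × (Pit 11→Pit 13) = (-477249, 559576, 641973).
So ∂z/∂E = −n_x/n_z = 0.74340977 and ∂z/∂N = −n_y/n_z = −0.87165037.
Intercept c from Pit 11: 321 − 263060.75 + 4316990.51 = 4054250.76.
At (354517, 4953309): z_contact = 263551.4 − 4317553.6 + 4054250.76 = 248.6 m.
Depth below ground = 601 − 248.6 = 352 m.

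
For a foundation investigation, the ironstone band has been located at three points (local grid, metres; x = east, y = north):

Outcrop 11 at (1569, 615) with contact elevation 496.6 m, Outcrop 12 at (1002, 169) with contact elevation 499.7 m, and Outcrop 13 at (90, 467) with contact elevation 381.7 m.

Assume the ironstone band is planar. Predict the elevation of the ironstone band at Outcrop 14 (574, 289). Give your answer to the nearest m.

Two edge vectors: Outcrop 11→Outcrop 12 = (-567, -446, 3.1), Outcrop 11→Outcrop 13 = (-1479, -148, -114.9).
Normal n = (Outcrop 11→Outcrop 12) × (Outcrop 11→Outcrop 13) = (51704.2, -69733.2, -575718).
So ∂z/∂x = −n_x/n_z = 0.08981 and ∂z/∂y = −n_y/n_z = −0.12112.
Intercept c from Outcrop 11: 496.6 − 140.91 + 74.49 = 430.18.
At (574, 289): z = 51.5 − 35.0 + 430.18 = 446.7 m.

447 m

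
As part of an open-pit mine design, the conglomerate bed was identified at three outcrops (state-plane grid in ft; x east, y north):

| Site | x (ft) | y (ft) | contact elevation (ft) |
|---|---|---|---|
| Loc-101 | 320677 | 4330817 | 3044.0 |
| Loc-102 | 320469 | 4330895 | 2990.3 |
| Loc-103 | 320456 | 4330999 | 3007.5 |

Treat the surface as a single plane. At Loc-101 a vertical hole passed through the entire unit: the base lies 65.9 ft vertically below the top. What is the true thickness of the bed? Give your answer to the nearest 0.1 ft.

Let the plane be z = a·x + b·y + c.
Loc-102−Loc-101: −208a + 78b = −53.7;  Loc-103−Loc-101: −221a + 182b = −36.5.
Solving gives a = 0.33594, b = 0.20738.
|∇z| = √(a²+b²) = 0.39479, so dip δ = arctan(0.39479) = 21.54°.
True thickness = vertical thickness × cos δ = 65.9 × cos 21.54° = 61.3 ft.

61.3 ft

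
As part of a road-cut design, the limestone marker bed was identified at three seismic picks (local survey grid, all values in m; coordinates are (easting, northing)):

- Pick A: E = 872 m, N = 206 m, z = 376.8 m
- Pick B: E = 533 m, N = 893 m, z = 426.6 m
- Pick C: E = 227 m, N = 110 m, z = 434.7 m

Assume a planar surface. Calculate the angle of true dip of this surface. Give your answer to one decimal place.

5.6°

Let the plane be z = a·E + b·N + c.
Pick B−Pick A: −339a + 687b = 49.8;  Pick C−Pick A: −645a − 96b = 57.9.
Solving gives a = −0.09368, b = 0.02626.
Gradient magnitude |∇z| = √(a² + b²) = √(0.00878 + 0.00069) = 0.09729.
True dip = arctan(0.09729) = 5.6°, dipping toward ESE (azimuth ≈ 106°).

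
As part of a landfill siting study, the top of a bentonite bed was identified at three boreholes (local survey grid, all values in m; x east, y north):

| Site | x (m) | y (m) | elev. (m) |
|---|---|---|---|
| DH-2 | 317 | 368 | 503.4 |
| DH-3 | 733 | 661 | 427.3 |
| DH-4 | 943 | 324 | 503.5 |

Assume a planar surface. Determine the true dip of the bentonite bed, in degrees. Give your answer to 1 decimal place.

13.3°

Two edge vectors: DH-2→DH-3 = (416, 293, -76.1), DH-2→DH-4 = (626, -44, 0.1).
Normal n = (DH-2→DH-3) × (DH-2→DH-4) = (-3319.1, -47680.2, -201722).
So ∂z/∂x = −n_x/n_z = −0.01645 and ∂z/∂y = −n_y/n_z = −0.23637.
Gradient magnitude |∇z| = √(a² + b²) = √(0.00027 + 0.05587) = 0.23694.
True dip = arctan(0.23694) = 13.3°, dipping toward N (azimuth ≈ 004°).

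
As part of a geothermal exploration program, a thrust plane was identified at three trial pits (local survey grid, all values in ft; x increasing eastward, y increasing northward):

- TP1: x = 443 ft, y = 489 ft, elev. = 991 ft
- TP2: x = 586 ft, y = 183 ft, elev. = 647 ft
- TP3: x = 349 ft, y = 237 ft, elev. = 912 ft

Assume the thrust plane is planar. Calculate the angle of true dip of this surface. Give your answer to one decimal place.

Two edge vectors: TP1→TP2 = (143, -306, -344), TP1→TP3 = (-94, -252, -79).
Normal n = (TP1→TP2) × (TP1→TP3) = (-62514, 43633, -64800).
So ∂z/∂x = −n_x/n_z = −0.96472 and ∂z/∂y = −n_y/n_z = 0.67335.
Gradient magnitude |∇z| = √(a² + b²) = √(0.93069 + 0.45340) = 1.17647.
True dip = arctan(1.17647) = 49.6°, dipping toward SE (azimuth ≈ 125°).

49.6°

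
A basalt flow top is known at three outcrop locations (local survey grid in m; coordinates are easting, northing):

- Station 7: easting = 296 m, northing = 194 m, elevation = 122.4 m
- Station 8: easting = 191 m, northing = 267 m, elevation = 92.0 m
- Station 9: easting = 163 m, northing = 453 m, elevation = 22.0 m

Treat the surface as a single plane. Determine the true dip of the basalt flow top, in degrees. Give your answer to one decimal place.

Let the plane be z = a·easting + b·northing + c.
Station 8−Station 7: −105a + 73b = −30.4;  Station 9−Station 7: −133a + 259b = −100.4.
Solving gives a = 0.03113, b = −0.37166.
Gradient magnitude |∇z| = √(a² + b²) = √(0.00097 + 0.13813) = 0.37296.
True dip = arctan(0.37296) = 20.5°, dipping toward N (azimuth ≈ 355°).

20.5°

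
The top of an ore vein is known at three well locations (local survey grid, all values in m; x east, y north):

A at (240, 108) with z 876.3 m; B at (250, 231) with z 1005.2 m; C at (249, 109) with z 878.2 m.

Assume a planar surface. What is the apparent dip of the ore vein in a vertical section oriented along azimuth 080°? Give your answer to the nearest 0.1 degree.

15.4°

Two edge vectors: A→B = (10, 123, 128.9), A→C = (9, 1, 1.9).
Normal n = (A→B) × (A→C) = (104.8, 1141.1, -1097).
So ∂z/∂x = −n_x/n_z = 0.09553 and ∂z/∂y = −n_y/n_z = 1.04020.
Unit vector along 080° is (sin 80°, cos 80°) = (0.9848, 0.1736).
Slope in that direction = a·(0.9848) + b·(0.1736) = 0.27471.
Apparent dip = arctan|0.27471| = 15.4° (true dip is 46.2°, so apparent ≤ true as expected).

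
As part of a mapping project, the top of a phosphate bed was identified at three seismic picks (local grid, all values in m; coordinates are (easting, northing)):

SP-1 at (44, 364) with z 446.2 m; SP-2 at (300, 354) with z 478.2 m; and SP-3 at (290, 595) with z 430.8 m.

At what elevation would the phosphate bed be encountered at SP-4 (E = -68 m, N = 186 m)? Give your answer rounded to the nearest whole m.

467 m

Let the plane be z = a·E + b·N + c.
SP-2−SP-1: 256a − 10b = 32;  SP-3−SP-1: 246a + 231b = −15.4.
Solving gives a = 0.11751, b = −0.19180.
Then c = 446.2 − a·44 − b·364 = 510.85.
At (-68, 186): z = −8.0 − 35.7 + 510.85 = 467.2 m.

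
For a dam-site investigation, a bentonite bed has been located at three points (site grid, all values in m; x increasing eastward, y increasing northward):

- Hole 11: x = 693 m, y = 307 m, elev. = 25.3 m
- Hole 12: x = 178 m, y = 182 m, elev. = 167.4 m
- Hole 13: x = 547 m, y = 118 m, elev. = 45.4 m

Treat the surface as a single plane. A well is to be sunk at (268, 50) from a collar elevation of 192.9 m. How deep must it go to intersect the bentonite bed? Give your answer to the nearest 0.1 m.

Let the plane be z = a·x + b·y + c.
Hole 12−Hole 11: −515a − 125b = 142.1;  Hole 13−Hole 11: −146a − 189b = 20.1.
Solving gives a = −0.30783, b = 0.13144.
Then c = 25.3 − a·693 − b·307 = 198.27.
At (268, 50): z_contact = −82.50 + 6.57 + 198.27 = 122.35 m.
Depth below ground = 192.9 − 122.35 = 70.6 m.

70.6 m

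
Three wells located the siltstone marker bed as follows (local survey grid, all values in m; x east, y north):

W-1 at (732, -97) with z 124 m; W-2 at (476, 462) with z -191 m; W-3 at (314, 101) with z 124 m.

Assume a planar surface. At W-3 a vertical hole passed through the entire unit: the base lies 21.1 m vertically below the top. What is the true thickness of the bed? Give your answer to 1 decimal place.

Let the plane be z = a·x + b·y + c.
W-2−W-1: −256a + 559b = −315;  W-3−W-1: −418a + 198b = 0.
Solving gives a = −0.34087, b = −0.71961.
|∇z| = √(a²+b²) = 0.79626, so dip δ = arctan(0.79626) = 38.53°.
True thickness = vertical thickness × cos δ = 21.1 × cos 38.53° = 16.5 m.

16.5 m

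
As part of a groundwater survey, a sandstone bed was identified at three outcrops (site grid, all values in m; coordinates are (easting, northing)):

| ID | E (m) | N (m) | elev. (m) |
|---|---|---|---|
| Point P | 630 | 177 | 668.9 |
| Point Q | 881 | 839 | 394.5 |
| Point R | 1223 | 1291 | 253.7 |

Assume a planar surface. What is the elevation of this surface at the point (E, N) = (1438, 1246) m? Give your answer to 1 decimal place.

Two edge vectors: Point P→Point Q = (251, 662, -274.4), Point P→Point R = (593, 1114, -415.2).
Normal n = (Point P→Point Q) × (Point P→Point R) = (30819.2, -58504, -112952).
So ∂z/∂E = −n_x/n_z = 0.272852 and ∂z/∂N = −n_y/n_z = −0.517955.
Intercept c from Point P: 668.9 − 171.90 + 91.68 = 588.68.
At (1438, 1246): z = 392.4 − 645.4 + 588.68 = 335.7 m.

335.7 m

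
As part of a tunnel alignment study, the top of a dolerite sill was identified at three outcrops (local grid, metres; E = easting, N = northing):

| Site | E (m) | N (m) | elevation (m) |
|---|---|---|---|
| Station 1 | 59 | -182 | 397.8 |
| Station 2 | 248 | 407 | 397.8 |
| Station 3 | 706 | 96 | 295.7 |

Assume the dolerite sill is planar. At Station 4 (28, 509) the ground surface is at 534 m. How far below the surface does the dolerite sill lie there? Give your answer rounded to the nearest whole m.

90 m

Let the plane be z = a·E + b·N + c.
Station 2−Station 1: 189a + 589b = 0;  Station 3−Station 1: 647a + 278b = −102.1.
Solving gives a = −0.18304, b = 0.05874.
Then c = 397.8 − a·59 − b·-182 = 419.29.
At (28, 509): z_contact = −5.1 + 29.9 + 419.29 = 444.1 m.
Depth below ground = 534 − 444.1 = 90 m.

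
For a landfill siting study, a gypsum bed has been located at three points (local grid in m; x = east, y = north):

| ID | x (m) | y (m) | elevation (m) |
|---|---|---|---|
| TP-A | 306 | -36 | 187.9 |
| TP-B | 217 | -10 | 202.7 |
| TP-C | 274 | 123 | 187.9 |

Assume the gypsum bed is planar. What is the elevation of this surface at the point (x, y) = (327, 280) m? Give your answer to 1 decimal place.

173.0 m

Let the plane be z = a·x + b·y + c.
TP-B−TP-A: −89a + 26b = 14.8;  TP-C−TP-A: −32a + 159b = 0.
Solving gives a = −0.17668, b = −0.03556.
Then c = 187.9 − a·306 − b·-36 = 240.68.
At (327, 280): z = −57.8 − 10.0 + 240.68 = 173.0 m.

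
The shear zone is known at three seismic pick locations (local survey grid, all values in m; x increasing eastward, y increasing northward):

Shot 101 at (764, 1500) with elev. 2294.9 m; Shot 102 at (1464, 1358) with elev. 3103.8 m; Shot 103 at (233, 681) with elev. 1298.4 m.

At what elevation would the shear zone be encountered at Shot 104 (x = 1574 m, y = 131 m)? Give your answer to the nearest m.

2733 m

Let the plane be z = a·x + b·y + c.
Shot 102−Shot 101: 700a − 142b = 808.9;  Shot 103−Shot 101: −531a − 819b = −996.5.
Solving gives a = 1.23939, b = 0.41317.
Then c = 2294.9 − a·764 − b·1500 = 728.25.
At (1574, 131): z = 1950.8 + 54.1 + 728.25 = 2733.2 m.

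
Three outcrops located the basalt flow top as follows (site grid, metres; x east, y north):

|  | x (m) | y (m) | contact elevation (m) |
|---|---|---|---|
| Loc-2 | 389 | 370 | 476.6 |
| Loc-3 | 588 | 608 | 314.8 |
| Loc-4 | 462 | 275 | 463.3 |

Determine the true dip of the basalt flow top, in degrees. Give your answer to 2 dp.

29.68°

Two edge vectors: Loc-2→Loc-3 = (199, 238, -161.8), Loc-2→Loc-4 = (73, -95, -13.3).
Normal n = (Loc-2→Loc-3) × (Loc-2→Loc-4) = (-18536.4, -9164.7, -36279).
So ∂z/∂x = −n_x/n_z = −0.51094 and ∂z/∂y = −n_y/n_z = −0.25262.
Gradient magnitude |∇z| = √(a² + b²) = √(0.26106 + 0.06382) = 0.56998.
True dip = arctan(0.56998) = 29.68°, dipping toward ENE (azimuth ≈ 064°).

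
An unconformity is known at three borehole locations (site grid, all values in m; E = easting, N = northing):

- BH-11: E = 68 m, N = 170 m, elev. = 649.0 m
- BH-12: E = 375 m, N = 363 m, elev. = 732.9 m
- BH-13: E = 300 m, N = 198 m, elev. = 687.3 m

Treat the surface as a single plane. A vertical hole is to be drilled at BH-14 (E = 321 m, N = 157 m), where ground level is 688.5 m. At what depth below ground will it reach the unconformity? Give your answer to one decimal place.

Two edge vectors: BH-11→BH-12 = (307, 193, 83.9), BH-11→BH-13 = (232, 28, 38.3).
Normal n = (BH-11→BH-12) × (BH-11→BH-13) = (5042.7, 7706.7, -36180).
So ∂z/∂E = −n_x/n_z = 0.13938 and ∂z/∂N = −n_y/n_z = 0.21301.
Intercept c from BH-11: 649 − 9.48 − 36.21 = 603.31.
At (321, 157): z_contact = 44.74 + 33.44 + 603.31 = 681.49 m.
Depth below ground = 688.5 − 681.49 = 7.0 m.

7.0 m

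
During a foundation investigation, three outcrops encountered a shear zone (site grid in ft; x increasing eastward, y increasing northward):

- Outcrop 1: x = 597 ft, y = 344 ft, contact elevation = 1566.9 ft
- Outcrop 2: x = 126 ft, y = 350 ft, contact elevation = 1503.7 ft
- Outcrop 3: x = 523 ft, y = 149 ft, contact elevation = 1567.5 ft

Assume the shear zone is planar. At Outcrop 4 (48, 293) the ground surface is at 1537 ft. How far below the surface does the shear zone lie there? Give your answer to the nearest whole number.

Two edge vectors: Outcrop 1→Outcrop 2 = (-471, 6, -63.2), Outcrop 1→Outcrop 3 = (-74, -195, 0.6).
Normal n = (Outcrop 1→Outcrop 2) × (Outcrop 1→Outcrop 3) = (-12320.4, 4959.4, 92289).
So ∂z/∂x = −n_x/n_z = 0.13350 and ∂z/∂y = −n_y/n_z = −0.05374.
Intercept c from Outcrop 1: 1566.9 − 79.70 + 18.49 = 1505.69.
At (48, 293): z_contact = 6.4 − 15.7 + 1505.69 = 1496.4 ft.
Depth below ground = 1537 − 1496.4 = 41 ft.

41 ft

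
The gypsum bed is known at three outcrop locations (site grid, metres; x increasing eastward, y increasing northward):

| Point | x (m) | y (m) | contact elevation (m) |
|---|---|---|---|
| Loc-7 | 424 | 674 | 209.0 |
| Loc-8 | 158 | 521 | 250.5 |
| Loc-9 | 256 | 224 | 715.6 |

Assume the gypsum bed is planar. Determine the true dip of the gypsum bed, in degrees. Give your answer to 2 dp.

56.25°

Let the plane be z = a·x + b·y + c.
Loc-8−Loc-7: −266a − 153b = 41.5;  Loc-9−Loc-7: −168a − 450b = 506.6.
Solving gives a = 0.62593, b = −1.35946.
Gradient magnitude |∇z| = √(a² + b²) = √(0.39179 + 1.84813) = 1.49663.
True dip = arctan(1.49663) = 56.25°, dipping toward NNW (azimuth ≈ 335°).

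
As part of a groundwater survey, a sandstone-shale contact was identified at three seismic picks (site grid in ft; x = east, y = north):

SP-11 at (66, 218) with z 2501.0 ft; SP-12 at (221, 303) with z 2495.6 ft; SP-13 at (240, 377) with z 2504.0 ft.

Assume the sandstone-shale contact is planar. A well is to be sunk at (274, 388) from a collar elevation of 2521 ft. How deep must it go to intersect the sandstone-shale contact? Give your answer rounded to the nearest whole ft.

Two edge vectors: SP-11→SP-12 = (155, 85, -5.4), SP-11→SP-13 = (174, 159, 3).
Normal n = (SP-11→SP-12) × (SP-11→SP-13) = (1113.6, -1404.6, 9855).
So ∂z/∂x = −n_x/n_z = −0.11300 and ∂z/∂y = −n_y/n_z = 0.14253.
Intercept c from SP-11: 2501 + 7.46 − 31.07 = 2477.39.
At (274, 388): z_contact = −31.0 + 55.3 + 2477.39 = 2501.7 ft.
Depth below ground = 2521 − 2501.7 = 19 ft.

19 ft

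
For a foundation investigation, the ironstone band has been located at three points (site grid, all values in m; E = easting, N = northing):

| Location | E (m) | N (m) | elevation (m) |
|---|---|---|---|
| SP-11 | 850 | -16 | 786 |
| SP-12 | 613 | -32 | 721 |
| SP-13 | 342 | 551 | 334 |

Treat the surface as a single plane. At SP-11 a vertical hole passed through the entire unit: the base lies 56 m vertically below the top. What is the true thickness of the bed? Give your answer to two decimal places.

Two edge vectors: SP-11→SP-12 = (-237, -16, -65), SP-11→SP-13 = (-508, 567, -452).
Normal n = (SP-11→SP-12) × (SP-11→SP-13) = (44087, -74104, -142507).
So ∂z/∂E = −n_x/n_z = 0.30937 and ∂z/∂N = −n_y/n_z = −0.52000.
|∇z| = √(a²+b²) = 0.60507, so dip δ = arctan(0.60507) = 31.18°.
True thickness = vertical thickness × cos δ = 56 × cos 31.18° = 47.91 m.

47.91 m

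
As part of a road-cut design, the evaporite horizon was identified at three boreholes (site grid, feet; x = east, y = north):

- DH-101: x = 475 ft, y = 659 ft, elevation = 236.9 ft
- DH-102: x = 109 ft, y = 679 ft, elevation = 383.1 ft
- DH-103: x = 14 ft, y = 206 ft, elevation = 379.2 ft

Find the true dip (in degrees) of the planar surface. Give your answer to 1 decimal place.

22.0°

Let the plane be z = a·x + b·y + c.
DH-102−DH-101: −366a + 20b = 146.2;  DH-103−DH-101: −461a − 453b = 142.3.
Solving gives a = −0.39467, b = 0.08751.
Gradient magnitude |∇z| = √(a² + b²) = √(0.15577 + 0.00766) = 0.40426.
True dip = arctan(0.40426) = 22.0°, dipping toward ESE (azimuth ≈ 103°).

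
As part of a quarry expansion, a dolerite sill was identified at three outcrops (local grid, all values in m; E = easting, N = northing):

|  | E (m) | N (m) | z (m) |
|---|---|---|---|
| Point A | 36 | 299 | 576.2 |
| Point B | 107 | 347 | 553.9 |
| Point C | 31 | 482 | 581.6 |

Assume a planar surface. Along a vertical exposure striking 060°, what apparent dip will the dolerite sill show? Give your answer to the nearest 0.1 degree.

15.3°

Let the plane be z = a·E + b·N + c.
Point B−Point A: 71a + 48b = −22.3;  Point C−Point A: −5a + 183b = 5.4.
Solving gives a = −0.32798, b = 0.02055.
Unit vector along 060° is (sin 60°, cos 60°) = (0.8660, 0.5000).
Slope in that direction = a·(0.8660) + b·(0.5000) = −0.27376.
Apparent dip = arctan|0.27376| = 15.3° (true dip is 18.2°, so apparent ≤ true as expected).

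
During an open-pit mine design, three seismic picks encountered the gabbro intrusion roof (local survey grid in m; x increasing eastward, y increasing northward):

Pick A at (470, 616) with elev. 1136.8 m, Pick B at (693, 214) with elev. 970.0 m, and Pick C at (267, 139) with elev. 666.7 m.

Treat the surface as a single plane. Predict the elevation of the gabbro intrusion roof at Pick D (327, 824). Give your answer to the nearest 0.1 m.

1207.0 m

Let the plane be z = a·x + b·y + c.
Pick B−Pick A: 223a − 402b = −166.8;  Pick C−Pick A: −203a − 477b = −470.1.
Solving gives a = 0.58207, b = 0.73782.
Then c = 1136.8 − a·470 − b·616 = 408.73.
At (327, 824): z = 190.3 + 608.0 + 408.73 = 1207.0 m.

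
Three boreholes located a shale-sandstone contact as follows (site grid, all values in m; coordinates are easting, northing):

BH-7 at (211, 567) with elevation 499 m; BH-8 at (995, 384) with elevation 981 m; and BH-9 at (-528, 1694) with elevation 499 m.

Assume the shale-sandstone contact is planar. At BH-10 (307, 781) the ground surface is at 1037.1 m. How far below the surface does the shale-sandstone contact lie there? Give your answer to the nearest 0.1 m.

Two edge vectors: BH-7→BH-8 = (784, -183, 482), BH-7→BH-9 = (-739, 1127, 0).
Normal n = (BH-7→BH-8) × (BH-7→BH-9) = (-543214, -356198, 748331).
So ∂z/∂easting = −n_x/n_z = 0.725901 and ∂z/∂northing = −n_y/n_z = 0.475990.
Intercept c from BH-7: 499 − 153.17 − 269.89 = 75.95.
At (307, 781): z_contact = 222.85 + 371.75 + 75.95 = 670.55 m.
Depth below ground = 1037.1 − 670.55 = 366.6 m.

366.6 m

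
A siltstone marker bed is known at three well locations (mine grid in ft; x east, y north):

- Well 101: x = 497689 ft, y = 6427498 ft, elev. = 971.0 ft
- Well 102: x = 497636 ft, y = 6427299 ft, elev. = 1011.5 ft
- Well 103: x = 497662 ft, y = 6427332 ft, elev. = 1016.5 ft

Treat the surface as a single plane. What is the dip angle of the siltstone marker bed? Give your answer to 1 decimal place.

Let the plane be z = a·x + b·y + c.
Well 102−Well 101: −53a − 199b = 40.5;  Well 103−Well 101: −27a − 166b = 45.5.
Solving gives a = 0.68073, b = −0.38482.
Gradient magnitude |∇z| = √(a² + b²) = √(0.46339 + 0.14808) = 0.78197.
True dip = arctan(0.78197) = 38.0°, dipping toward WNW (azimuth ≈ 299°).

38.0°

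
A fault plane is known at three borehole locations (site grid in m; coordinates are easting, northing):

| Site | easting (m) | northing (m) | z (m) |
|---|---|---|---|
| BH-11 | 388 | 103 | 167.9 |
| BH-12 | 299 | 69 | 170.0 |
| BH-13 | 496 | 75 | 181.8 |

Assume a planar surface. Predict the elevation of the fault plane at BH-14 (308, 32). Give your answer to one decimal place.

Let the plane be z = a·easting + b·northing + c.
BH-12−BH-11: −89a − 34b = 2.1;  BH-13−BH-11: 108a − 28b = 13.9.
Solving gives a = 0.06713, b = −0.23749.
Then c = 167.9 − a·388 − b·103 = 166.31.
At (308, 32): z = 20.7 − 7.6 + 166.31 = 179.4 m.

179.4 m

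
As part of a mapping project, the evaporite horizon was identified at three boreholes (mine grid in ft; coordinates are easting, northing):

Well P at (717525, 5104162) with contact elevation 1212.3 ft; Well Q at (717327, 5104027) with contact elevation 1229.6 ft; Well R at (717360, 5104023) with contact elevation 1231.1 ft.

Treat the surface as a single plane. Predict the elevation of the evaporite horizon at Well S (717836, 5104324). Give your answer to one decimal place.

Two edge vectors: Well P→Well Q = (-198, -135, 17.3), Well P→Well R = (-165, -139, 18.8).
Normal n = (Well P→Well Q) × (Well P→Well R) = (-133.3, 867.9, 5247).
So ∂z/∂easting = −n_x/n_z = 0.025404993 and ∂z/∂northing = −n_y/n_z = −0.165408805.
Intercept c from Well P: 1212.3 − 18228.72 + 844273.34 = 827256.92.
At (717836, 5104324): z = 18236.6 − 844300.1 + 827256.92 = 1193.4 ft.

1193.4 ft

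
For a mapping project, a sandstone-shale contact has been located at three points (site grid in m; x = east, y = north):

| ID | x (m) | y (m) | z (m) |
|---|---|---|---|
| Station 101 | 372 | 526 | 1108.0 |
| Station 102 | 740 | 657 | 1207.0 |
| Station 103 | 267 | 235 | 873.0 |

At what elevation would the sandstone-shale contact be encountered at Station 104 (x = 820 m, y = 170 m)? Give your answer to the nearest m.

808 m

Let the plane be z = a·x + b·y + c.
Station 102−Station 101: 368a + 131b = 99;  Station 103−Station 101: −105a − 291b = −235.
Solving gives a = −0.02117, b = 0.81520.
Then c = 1108 − a·372 − b·526 = 687.08.
At (820, 170): z = −17.4 + 138.6 + 687.08 = 808.3 m.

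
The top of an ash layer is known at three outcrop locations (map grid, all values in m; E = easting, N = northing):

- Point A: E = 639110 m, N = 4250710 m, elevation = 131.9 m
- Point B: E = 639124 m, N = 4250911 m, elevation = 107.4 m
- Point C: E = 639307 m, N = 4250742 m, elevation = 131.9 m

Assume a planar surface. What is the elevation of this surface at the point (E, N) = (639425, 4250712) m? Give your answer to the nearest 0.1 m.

138.0 m

Two edge vectors: Point A→Point B = (14, 201, -24.5), Point A→Point C = (197, 32, 0).
Normal n = (Point A→Point B) × (Point A→Point C) = (784, -4826.5, -39149).
So ∂z/∂E = −n_x/n_z = 0.020026054 and ∂z/∂N = −n_y/n_z = −0.123285397.
Intercept c from Point A: 131.9 − 12798.85 + 524050.47 = 511383.52.
At (639425, 4250712): z = 12805.2 − 524050.7 + 511383.52 = 138.0 m.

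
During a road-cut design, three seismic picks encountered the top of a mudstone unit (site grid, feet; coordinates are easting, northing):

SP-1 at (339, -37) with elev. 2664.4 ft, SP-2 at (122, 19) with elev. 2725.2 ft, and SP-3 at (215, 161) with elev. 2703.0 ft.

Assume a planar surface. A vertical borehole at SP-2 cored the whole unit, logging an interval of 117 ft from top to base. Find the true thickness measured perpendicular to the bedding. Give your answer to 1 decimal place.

Two edge vectors: SP-1→SP-2 = (-217, 56, 60.8), SP-1→SP-3 = (-124, 198, 38.6).
Normal n = (SP-1→SP-2) × (SP-1→SP-3) = (-9876.8, 837, -36022).
So ∂z/∂easting = −n_x/n_z = −0.27419 and ∂z/∂northing = −n_y/n_z = 0.02324.
|∇z| = √(a²+b²) = 0.27517, so dip δ = arctan(0.27517) = 15.39°.
True thickness = vertical thickness × cos δ = 117 × cos 15.39° = 112.8 ft.

112.8 ft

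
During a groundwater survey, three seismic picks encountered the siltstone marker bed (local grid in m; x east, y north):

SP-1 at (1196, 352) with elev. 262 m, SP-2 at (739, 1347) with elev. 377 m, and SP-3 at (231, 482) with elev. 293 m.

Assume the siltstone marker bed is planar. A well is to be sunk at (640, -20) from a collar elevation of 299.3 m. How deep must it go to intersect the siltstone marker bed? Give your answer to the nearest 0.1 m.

Let the plane be z = a·x + b·y + c.
SP-2−SP-1: −457a + 995b = 115;  SP-3−SP-1: −965a + 130b = 31.
Solving gives a = −0.017646, b = 0.107473.
Then c = 262 − a·1196 − b·352 = 245.27.
At (640, -20): z_contact = −11.29 − 2.15 + 245.27 = 231.83 m.
Depth below ground = 299.3 − 231.83 = 67.5 m.

67.5 m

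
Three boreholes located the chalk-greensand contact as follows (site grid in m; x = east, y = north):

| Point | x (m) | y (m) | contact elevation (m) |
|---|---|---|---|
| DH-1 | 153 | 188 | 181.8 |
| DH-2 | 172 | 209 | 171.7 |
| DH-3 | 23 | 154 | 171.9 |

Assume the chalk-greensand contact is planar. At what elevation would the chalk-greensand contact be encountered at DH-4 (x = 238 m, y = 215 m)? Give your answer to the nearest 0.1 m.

Let the plane be z = a·x + b·y + c.
DH-2−DH-1: 19a + 21b = −10.1;  DH-3−DH-1: −130a − 34b = −9.9.
Solving gives a = 0.26454, b = −0.72030.
Then c = 181.8 − a·153 − b·188 = 276.74.
At (238, 215): z = 63.0 − 154.9 + 276.74 = 184.8 m.

184.8 m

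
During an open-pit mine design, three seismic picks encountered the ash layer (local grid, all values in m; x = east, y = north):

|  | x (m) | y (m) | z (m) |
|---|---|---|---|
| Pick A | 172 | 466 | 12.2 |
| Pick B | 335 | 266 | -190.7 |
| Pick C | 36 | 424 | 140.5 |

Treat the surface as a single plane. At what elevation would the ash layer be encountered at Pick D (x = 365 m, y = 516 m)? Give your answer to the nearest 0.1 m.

Let the plane be z = a·x + b·y + c.
Pick B−Pick A: 163a − 200b = −202.9;  Pick C−Pick A: −136a − 42b = 128.3.
Solving gives a = −1.00399, b = 0.19625.
Then c = 12.2 − a·172 − b·466 = 93.43.
At (365, 516): z = −366.5 + 101.3 + 93.43 = -171.8 m.

-171.8 m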